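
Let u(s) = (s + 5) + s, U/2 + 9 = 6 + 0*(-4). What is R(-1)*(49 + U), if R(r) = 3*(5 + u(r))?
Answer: 1032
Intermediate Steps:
U = -6 (U = -18 + 2*(6 + 0*(-4)) = -18 + 2*(6 + 0) = -18 + 2*6 = -18 + 12 = -6)
u(s) = 5 + 2*s (u(s) = (5 + s) + s = 5 + 2*s)
R(r) = 30 + 6*r (R(r) = 3*(5 + (5 + 2*r)) = 3*(10 + 2*r) = 30 + 6*r)
R(-1)*(49 + U) = (30 + 6*(-1))*(49 - 6) = (30 - 6)*43 = 24*43 = 1032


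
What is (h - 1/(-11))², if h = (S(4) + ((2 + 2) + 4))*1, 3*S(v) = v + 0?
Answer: 96721/1089 ≈ 88.816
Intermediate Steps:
S(v) = v/3 (S(v) = (v + 0)/3 = v/3)
h = 28/3 (h = ((⅓)*4 + ((2 + 2) + 4))*1 = (4/3 + (4 + 4))*1 = (4/3 + 8)*1 = (28/3)*1 = 28/3 ≈ 9.3333)
(h - 1/(-11))² = (28/3 - 1/(-11))² = (28/3 - 1*(-1/11))² = (28/3 + 1/11)² = (311/33)² = 96721/1089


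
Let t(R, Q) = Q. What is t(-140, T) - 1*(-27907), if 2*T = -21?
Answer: 55793/2 ≈ 27897.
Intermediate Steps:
T = -21/2 (T = (1/2)*(-21) = -21/2 ≈ -10.500)
t(-140, T) - 1*(-27907) = -21/2 - 1*(-27907) = -21/2 + 27907 = 55793/2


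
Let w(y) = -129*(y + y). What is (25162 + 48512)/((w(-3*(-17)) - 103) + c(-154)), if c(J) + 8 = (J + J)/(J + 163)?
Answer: -663066/119729 ≈ -5.5381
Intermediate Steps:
c(J) = -8 + 2*J/(163 + J) (c(J) = -8 + (J + J)/(J + 163) = -8 + (2*J)/(163 + J) = -8 + 2*J/(163 + J))
w(y) = -258*y
(25162 + 48512)/((w(-3*(-17)) - 103) + c(-154)) = (25162 + 48512)/((-(-774)*(-17) - 103) + 2*(-652 - 3*(-154))/(163 - 154)) = 73674/((-258*51 - 103) + 2*(-652 + 462)/9) = 73674/((-13158 - 103) + 2*(⅑)*(-190)) = 73674/(-13261 - 380/9) = 73674/(-119729/9) = 73674*(-9/119729) = -663066/119729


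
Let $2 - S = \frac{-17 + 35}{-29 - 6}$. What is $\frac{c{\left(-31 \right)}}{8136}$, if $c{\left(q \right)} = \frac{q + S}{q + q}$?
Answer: $\frac{997}{17655120} \approx 5.6471 \cdot 10^{-5}$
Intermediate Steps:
$S = \frac{88}{35}$ ($S = 2 - \frac{-17 + 35}{-29 - 6} = 2 - \frac{18}{-35} = 2 - 18 \left(- \frac{1}{35}\right) = 2 - - \frac{18}{35} = 2 + \frac{18}{35} = \frac{88}{35} \approx 2.5143$)
$c{\left(q \right)} = \frac{\frac{88}{35} + q}{2 q}$ ($c{\left(q \right)} = \frac{q + \frac{88}{35}}{q + q} = \frac{\frac{88}{35} + q}{2 q}$)
$\frac{c{\left(-31 \right)}}{8136} = \frac{\frac{1}{70} \frac{1}{-31} \left(88 + 35 \left(-31\right)\right)}{8136} = \frac{1}{70} \left(- \frac{1}{31}\right) \left(88 - 1085\right) \frac{1}{8136} = \frac{1}{70} \left(- \frac{1}{31}\right) \left(-997\right) \frac{1}{8136} = \frac{997}{2170} \cdot \frac{1}{8136} = \frac{997}{17655120}$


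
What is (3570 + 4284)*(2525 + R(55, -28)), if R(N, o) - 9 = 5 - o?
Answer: 20161218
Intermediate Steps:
R(N, o) = 14 - o (R(N, o) = 9 + (5 - o) = 14 - o)
(3570 + 4284)*(2525 + R(55, -28)) = (3570 + 4284)*(2525 + (14 - 1*(-28))) = 7854*(2525 + (14 + 28)) = 7854*(2525 + 42) = 7854*2567 = 20161218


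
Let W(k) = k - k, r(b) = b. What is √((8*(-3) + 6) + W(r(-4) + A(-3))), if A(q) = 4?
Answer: 3*I*√2 ≈ 4.2426*I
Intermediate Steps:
W(k) = 0
√((8*(-3) + 6) + W(r(-4) + A(-3))) = √((8*(-3) + 6) + 0) = √((-24 + 6) + 0) = √(-18 + 0) = √(-18) = 3*I*√2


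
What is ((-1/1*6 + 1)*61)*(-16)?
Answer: 4880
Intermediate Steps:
((-1/1*6 + 1)*61)*(-16) = ((-1*1*6 + 1)*61)*(-16) = ((-1*6 + 1)*61)*(-16) = ((-6 + 1)*61)*(-16) = -5*61*(-16) = -305*(-16) = 4880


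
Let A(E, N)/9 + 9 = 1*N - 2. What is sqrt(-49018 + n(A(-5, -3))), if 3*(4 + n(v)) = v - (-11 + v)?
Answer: I*sqrt(441165)/3 ≈ 221.4*I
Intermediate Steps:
A(E, N) = -99 + 9*N (A(E, N) = -81 + 9*(1*N - 2) = -81 + 9*(N - 2) = -81 + 9*(-2 + N) = -81 + (-18 + 9*N) = -99 + 9*N)
n(v) = -1/3 (n(v) = -4 + (v - (-11 + v))/3 = -4 + (v + (11 - v))/3 = -4 + (1/3)*11 = -4 + 11/3 = -1/3)
sqrt(-49018 + n(A(-5, -3))) = sqrt(-49018 - 1/3) = sqrt(-147055/3) = I*sqrt(441165)/3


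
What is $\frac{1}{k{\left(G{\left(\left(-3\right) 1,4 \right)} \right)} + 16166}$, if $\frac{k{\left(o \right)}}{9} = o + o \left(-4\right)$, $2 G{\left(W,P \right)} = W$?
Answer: $\frac{2}{32413} \approx 6.1704 \cdot 10^{-5}$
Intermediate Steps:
$G{\left(W,P \right)} = \frac{W}{2}$
$k{\left(o \right)} = - 27 o$ ($k{\left(o \right)} = 9 \left(o + o \left(-4\right)\right) = 9 \left(o - 4 o\right) = 9 \left(- 3 o\right) = - 27 o$)
$\frac{1}{k{\left(G{\left(\left(-3\right) 1,4 \right)} \right)} + 16166} = \frac{1}{- 27 \frac{\left(-3\right) 1}{2} + 16166} = \frac{1}{- 27 \cdot \frac{1}{2} \left(-3\right) + 16166} = \frac{1}{\left(-27\right) \left(- \frac{3}{2}\right) + 16166} = \frac{1}{\frac{81}{2} + 16166} = \frac{1}{\frac{32413}{2}} = \frac{2}{32413}$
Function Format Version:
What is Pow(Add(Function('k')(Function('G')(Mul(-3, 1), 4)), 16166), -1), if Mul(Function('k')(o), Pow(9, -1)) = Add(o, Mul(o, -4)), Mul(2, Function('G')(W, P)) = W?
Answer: Rational(2, 32413) ≈ 6.1704e-5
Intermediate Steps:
Function('G')(W, P) = Mul(Rational(1, 2), W)
Function('k')(o) = Mul(-27, o) (Function('k')(o) = Mul(9, Add(o, Mul(o, -4))) = Mul(9, Add(o, Mul(-4, o))) = Mul(9, Mul(-3, o)) = Mul(-27, o))
Pow(Add(Function('k')(Function('G')(Mul(-3, 1), 4)), 16166), -1) = Pow(Add(Mul(-27, Mul(Rational(1, 2), Mul(-3, 1))), 16166), -1) = Pow(Add(Mul(-27, Mul(Rational(1, 2), -3)), 16166), -1) = Pow(Add(Mul(-27, Rational(-3, 2)), 16166), -1) = Pow(Add(Rational(81, 2), 16166), -1) = Pow(Rational(32413, 2), -1) = Rational(2, 32413)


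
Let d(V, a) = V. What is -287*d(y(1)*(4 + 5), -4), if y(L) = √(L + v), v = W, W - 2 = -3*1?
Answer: 0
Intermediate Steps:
W = -1 (W = 2 - 3*1 = 2 - 3 = -1)
v = -1
y(L) = √(-1 + L) (y(L) = √(L - 1) = √(-1 + L))
-287*d(y(1)*(4 + 5), -4) = -287*√(-1 + 1)*(4 + 5) = -287*√0*9 = -0*9 = -287*0 = 0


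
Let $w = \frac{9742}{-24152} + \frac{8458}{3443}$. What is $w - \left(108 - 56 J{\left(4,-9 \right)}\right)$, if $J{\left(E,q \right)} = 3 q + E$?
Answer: $- \frac{57957056573}{41577668} \approx -1393.9$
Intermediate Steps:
$J{\left(E,q \right)} = E + 3 q$
$w = \frac{85367955}{41577668}$ ($w = 9742 \left(- \frac{1}{24152}\right) + 8458 \cdot \frac{1}{3443} = - \frac{4871}{12076} + \frac{8458}{3443} = \frac{85367955}{41577668} \approx 2.0532$)
$w - \left(108 - 56 J{\left(4,-9 \right)}\right) = \frac{85367955}{41577668} - \left(108 - 56 \left(4 + 3 \left(-9\right)\right)\right) = \frac{85367955}{41577668} - \left(108 - 56 \left(4 - 27\right)\right) = \frac{85367955}{41577668} - \left(108 - -1288\right) = \frac{85367955}{41577668} - \left(108 + 1288\right) = \frac{85367955}{41577668} - 1396 = - \frac{57957056573}{41577668}$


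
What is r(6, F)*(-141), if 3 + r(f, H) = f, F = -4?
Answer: -423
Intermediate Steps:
r(f, H) = -3 + f
r(6, F)*(-141) = (-3 + 6)*(-141) = 3*(-141) = -423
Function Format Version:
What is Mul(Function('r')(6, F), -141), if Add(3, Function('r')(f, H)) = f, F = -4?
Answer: -423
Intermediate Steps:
Function('r')(f, H) = Add(-3, f)
Mul(Function('r')(6, F), -141) = Mul(Add(-3, 6), -141) = Mul(3, -141) = -423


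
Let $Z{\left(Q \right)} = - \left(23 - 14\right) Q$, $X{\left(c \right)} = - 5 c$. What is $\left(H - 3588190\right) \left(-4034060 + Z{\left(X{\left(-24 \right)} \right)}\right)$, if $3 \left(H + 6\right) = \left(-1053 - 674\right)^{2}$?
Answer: $\frac{31401697553260}{3} \approx 1.0467 \cdot 10^{13}$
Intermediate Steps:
$H = \frac{2982511}{3}$ ($H = -6 + \frac{\left(-1053 - 674\right)^{2}}{3} = -6 + \frac{\left(-1727\right)^{2}}{3} = -6 + \frac{1}{3} \cdot 2982529 = -6 + \frac{2982529}{3} = \frac{2982511}{3} \approx 9.9417 \cdot 10^{5}$)
$Z{\left(Q \right)} = - 9 Q$
$\left(H - 3588190\right) \left(-4034060 + Z{\left(X{\left(-24 \right)} \right)}\right) = \left(\frac{2982511}{3} - 3588190\right) \left(-4034060 - 9 \left(\left(-5\right) \left(-24\right)\right)\right) = - \frac{7782059 \left(-4034060 - 1080\right)}{3} = \left(- \frac{7782059}{3}\right) \left(-4035140\right) = \frac{31401697553260}{3}$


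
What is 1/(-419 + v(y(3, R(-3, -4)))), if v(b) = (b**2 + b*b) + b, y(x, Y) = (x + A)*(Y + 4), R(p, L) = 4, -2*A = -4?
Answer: 1/2821 ≈ 0.00035448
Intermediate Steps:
A = 2 (A = -1/2*(-4) = 2)
y(x, Y) = (2 + x)*(4 + Y) (y(x, Y) = (x + 2)*(Y + 4) = (2 + x)*(4 + Y))
v(b) = b + 2*b**2 (v(b) = (b**2 + b**2) + b = 2*b**2 + b = b + 2*b**2)
1/(-419 + v(y(3, R(-3, -4)))) = 1/(-419 + (8 + 2*4 + 4*3 + 4*3)*(1 + 2*(8 + 2*4 + 4*3 + 4*3))) = 1/(-419 + (8 + 8 + 12 + 12)*(1 + 2*(8 + 8 + 12 + 12))) = 1/(-419 + 40*(1 + 2*40)) = 1/(-419 + 40*(1 + 80)) = 1/(-419 + 40*81) = 1/(-419 + 3240) = 1/2821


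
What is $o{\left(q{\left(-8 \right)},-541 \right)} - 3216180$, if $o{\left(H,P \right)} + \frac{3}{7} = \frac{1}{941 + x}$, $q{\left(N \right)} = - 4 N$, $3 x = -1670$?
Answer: $- \frac{25957792218}{8071} \approx -3.2162 \cdot 10^{6}$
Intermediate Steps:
$x = - \frac{1670}{3}$ ($x = \frac{1}{3} \left(-1670\right) = - \frac{1670}{3} \approx -556.67$)
$o{\left(H,P \right)} = - \frac{3438}{8071}$ ($o{\left(H,P \right)} = - \frac{3}{7} + \frac{1}{941 - \frac{1670}{3}} = - \frac{3}{7} + \frac{1}{\frac{1153}{3}} = - \frac{3}{7} + \frac{3}{1153} = - \frac{3438}{8071}$)
$o{\left(q{\left(-8 \right)},-541 \right)} - 3216180 = - \frac{3438}{8071} - 3216180 = - \frac{25957792218}{8071}$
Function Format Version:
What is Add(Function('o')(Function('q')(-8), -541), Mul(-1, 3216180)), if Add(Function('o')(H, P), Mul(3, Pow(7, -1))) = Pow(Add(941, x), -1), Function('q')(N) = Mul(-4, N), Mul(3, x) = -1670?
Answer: Rational(-25957792218, 8071) ≈ -3.2162e+6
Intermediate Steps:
x = Rational(-1670, 3) (x = Mul(Rational(1, 3), -1670) = Rational(-1670, 3) ≈ -556.67)
Function('o')(H, P) = Rational(-3438, 8071) (Function('o')(H, P) = Add(Rational(-3, 7), Pow(Add(941, Rational(-1670, 3)), -1)) = Add(Rational(-3, 7), Pow(Rational(1153, 3), -1)) = Add(Rational(-3, 7), Rational(3, 1153)) = Rational(-3438, 8071))
Add(Function('o')(Function('q')(-8), -541), Mul(-1, 3216180)) = Add(Rational(-3438, 8071), Mul(-1, 3216180)) = Add(Rational(-3438, 8071), -3216180) = Rational(-25957792218, 8071)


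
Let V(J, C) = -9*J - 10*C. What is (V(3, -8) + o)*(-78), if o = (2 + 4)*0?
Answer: -4134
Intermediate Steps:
V(J, C) = -10*C - 9*J
o = 0 (o = 6*0 = 0)
(V(3, -8) + o)*(-78) = ((-10*(-8) - 9*3) + 0)*(-78) = ((80 - 27) + 0)*(-78) = (53 + 0)*(-78) = 53*(-78) = -4134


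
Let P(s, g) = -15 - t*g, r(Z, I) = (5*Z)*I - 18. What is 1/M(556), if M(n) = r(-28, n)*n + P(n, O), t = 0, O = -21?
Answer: -1/43289063 ≈ -2.3101e-8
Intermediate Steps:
r(Z, I) = -18 + 5*I*Z (r(Z, I) = 5*I*Z - 18 = -18 + 5*I*Z)
P(s, g) = -15 (P(s, g) = -15 - 0*g = -15 - 1*0 = -15 + 0 = -15)
M(n) = -15 + n*(-18 - 140*n) (M(n) = (-18 + 5*n*(-28))*n - 15 = (-18 - 140*n)*n - 15 = n*(-18 - 140*n) - 15 = -15 + n*(-18 - 140*n))
1/M(556) = 1/(-15 - 2*556*(9 + 70*556)) = 1/(-15 - 2*556*(9 + 38920)) = 1/(-15 - 2*556*38929) = 1/(-15 - 43289048) = 1/(-43289063) = -1/43289063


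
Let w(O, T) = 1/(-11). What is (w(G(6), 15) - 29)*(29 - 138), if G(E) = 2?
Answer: 34880/11 ≈ 3170.9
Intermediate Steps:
w(O, T) = -1/11
(w(G(6), 15) - 29)*(29 - 138) = (-1/11 - 29)*(29 - 138) = -320/11*(-109) = 34880/11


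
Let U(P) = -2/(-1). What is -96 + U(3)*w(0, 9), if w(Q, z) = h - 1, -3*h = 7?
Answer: -308/3 ≈ -102.67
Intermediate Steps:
h = -7/3 (h = -⅓*7 = -7/3 ≈ -2.3333)
w(Q, z) = -10/3 (w(Q, z) = -7/3 - 1 = -10/3)
U(P) = 2 (U(P) = -2*(-1) = 2)
-96 + U(3)*w(0, 9) = -96 + 2*(-10/3) = -96 - 20/3 = -308/3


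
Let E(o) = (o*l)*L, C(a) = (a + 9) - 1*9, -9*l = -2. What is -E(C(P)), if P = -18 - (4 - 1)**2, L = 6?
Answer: 36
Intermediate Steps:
l = 2/9 (l = -1/9*(-2) = 2/9 ≈ 0.22222)
P = -27 (P = -18 - 1*3**2 = -18 - 1*9 = -18 - 9 = -27)
C(a) = a (C(a) = (9 + a) - 9 = a)
E(o) = 4*o/3 (E(o) = (o*(2/9))*6 = (2*o/9)*6 = 4*o/3)
-E(C(P)) = -4*(-27)/3 = -1*(-36) = 36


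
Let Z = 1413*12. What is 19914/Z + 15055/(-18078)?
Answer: 1454621/4257369 ≈ 0.34167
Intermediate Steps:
Z = 16956
19914/Z + 15055/(-18078) = 19914/16956 + 15055/(-18078) = 19914*(1/16956) + 15055*(-1/18078) = 3319/2826 - 15055/18078 = 1454621/4257369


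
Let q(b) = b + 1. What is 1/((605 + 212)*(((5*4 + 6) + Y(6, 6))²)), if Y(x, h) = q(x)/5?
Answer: 25/15334273 ≈ 1.6303e-6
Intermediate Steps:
q(b) = 1 + b
Y(x, h) = ⅕ + x/5 (Y(x, h) = (1 + x)/5 = (1 + x)*(⅕) = ⅕ + x/5)
1/((605 + 212)*(((5*4 + 6) + Y(6, 6))²)) = 1/((605 + 212)*(((5*4 + 6) + (⅕ + (⅕)*6))²)) = 1/(817*(((20 + 6) + (⅕ + 6/5))²)) = 1/(817*((26 + 7/5)²)) = 1/(817*((137/5)²)) = 1/(817*(18769/25)) = (1/817)*(25/18769) = 25/15334273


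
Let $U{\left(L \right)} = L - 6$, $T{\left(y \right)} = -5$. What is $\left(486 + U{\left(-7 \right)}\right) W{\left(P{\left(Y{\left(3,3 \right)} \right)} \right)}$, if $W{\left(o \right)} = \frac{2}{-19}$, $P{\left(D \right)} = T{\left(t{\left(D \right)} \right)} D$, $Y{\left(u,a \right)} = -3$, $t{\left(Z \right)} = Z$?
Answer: $- \frac{946}{19} \approx -49.789$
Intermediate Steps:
$P{\left(D \right)} = - 5 D$
$U{\left(L \right)} = -6 + L$
$W{\left(o \right)} = - \frac{2}{19}$ ($W{\left(o \right)} = 2 \left(- \frac{1}{19}\right) = - \frac{2}{19}$)
$\left(486 + U{\left(-7 \right)}\right) W{\left(P{\left(Y{\left(3,3 \right)} \right)} \right)} = \left(486 - 13\right) \left(- \frac{2}{19}\right) = 473 \left(- \frac{2}{19}\right) = - \frac{946}{19}$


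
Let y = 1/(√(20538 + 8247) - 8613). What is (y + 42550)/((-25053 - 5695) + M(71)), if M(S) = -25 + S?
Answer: -1051764853529/758902106256 + √28785/2276706318768 ≈ -1.3859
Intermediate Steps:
y = 1/(-8613 + √28785) (y = 1/(√28785 - 8613) = 1/(-8613 + √28785) ≈ -0.00011844)
(y + 42550)/((-25053 - 5695) + M(71)) = ((-2871/24718328 - √28785/74154984) + 42550)/((-25053 - 5695) + (-25 + 71)) = (1051764853529/24718328 - √28785/74154984)/(-30748 + 46) = (1051764853529/24718328 - √28785/74154984)/(-30702) = (1051764853529/24718328 - √28785/74154984)*(-1/30702) = -1051764853529/758902106256 + √28785/2276706318768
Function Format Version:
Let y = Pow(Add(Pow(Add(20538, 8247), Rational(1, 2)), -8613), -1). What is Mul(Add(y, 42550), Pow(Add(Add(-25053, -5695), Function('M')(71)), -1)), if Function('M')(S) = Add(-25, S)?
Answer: Add(Rational(-1051764853529, 758902106256), Mul(Rational(1, 2276706318768), Pow(28785, Rational(1, 2)))) ≈ -1.3859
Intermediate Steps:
y = Pow(Add(-8613, Pow(28785, Rational(1, 2))), -1) (y = Pow(Add(Pow(28785, Rational(1, 2)), -8613), -1) = Pow(Add(-8613, Pow(28785, Rational(1, 2))), -1) ≈ -0.00011844)
Mul(Add(y, 42550), Pow(Add(Add(-25053, -5695), Function('M')(71)), -1)) = Mul(Add(Add(Rational(-2871, 24718328), Mul(Rational(-1, 74154984), Pow(28785, Rational(1, 2)))), 42550), Pow(Add(Add(-25053, -5695), Add(-25, 71)), -1)) = Mul(Add(Rational(1051764853529, 24718328), Mul(Rational(-1, 74154984), Pow(28785, Rational(1, 2)))), Pow(Add(-30748, 46), -1)) = Mul(Add(Rational(1051764853529, 24718328), Mul(Rational(-1, 74154984), Pow(28785, Rational(1, 2)))), Pow(-30702, -1)) = Mul(Add(Rational(1051764853529, 24718328), Mul(Rational(-1, 74154984), Pow(28785, Rational(1, 2)))), Rational(-1, 30702)) = Add(Rational(-1051764853529, 758902106256), Mul(Rational(1, 2276706318768), Pow(28785, Rational(1, 2))))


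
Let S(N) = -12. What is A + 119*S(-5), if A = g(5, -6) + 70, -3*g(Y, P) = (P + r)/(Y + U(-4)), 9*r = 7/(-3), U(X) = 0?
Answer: -549821/405 ≈ -1357.6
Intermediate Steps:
r = -7/27 (r = (7/(-3))/9 = (7*(-⅓))/9 = (⅑)*(-7/3) = -7/27 ≈ -0.25926)
g(Y, P) = -(-7/27 + P)/(3*Y) (g(Y, P) = -(P - 7/27)/(3*(Y + 0)) = -(-7/27 + P)/(3*Y))
A = 28519/405 (A = (1/81)*(7 - 27*(-6))/5 + 70 = (1/81)*(⅕)*(7 + 162) + 70 = (1/81)*(⅕)*169 + 70 = 169/405 + 70 = 28519/405 ≈ 70.417)
A + 119*S(-5) = 28519/405 + 119*(-12) = 28519/405 - 1428 = -549821/405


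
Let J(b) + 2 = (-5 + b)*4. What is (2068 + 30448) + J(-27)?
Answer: 32386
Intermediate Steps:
J(b) = -22 + 4*b (J(b) = -2 + (-5 + b)*4 = -2 + (-20 + 4*b) = -22 + 4*b)
(2068 + 30448) + J(-27) = (2068 + 30448) + (-22 + 4*(-27)) = 32516 + (-22 - 108) = 32516 - 130 = 32386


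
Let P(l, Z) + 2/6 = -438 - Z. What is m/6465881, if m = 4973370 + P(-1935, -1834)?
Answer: 14924297/19397643 ≈ 0.76939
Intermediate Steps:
P(l, Z) = -1315/3 - Z (P(l, Z) = -1/3 + (-438 - Z) = -1315/3 - Z)
m = 14924297/3 (m = 4973370 + (-1315/3 - 1*(-1834)) = 4973370 + (-1315/3 + 1834) = 4973370 + 4187/3 = 14924297/3 ≈ 4.9748e+6)
m/6465881 = (14924297/3)/6465881 = (14924297/3)*(1/6465881) = 14924297/19397643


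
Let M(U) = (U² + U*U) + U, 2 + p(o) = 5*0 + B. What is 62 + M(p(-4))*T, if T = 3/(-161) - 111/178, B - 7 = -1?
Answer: 557108/14329 ≈ 38.880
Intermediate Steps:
B = 6 (B = 7 - 1 = 6)
p(o) = 4 (p(o) = -2 + (5*0 + 6) = -2 + (0 + 6) = -2 + 6 = 4)
T = -18405/28658 (T = 3*(-1/161) - 111*1/178 = -3/161 - 111/178 = -18405/28658 ≈ -0.64223)
M(U) = U + 2*U² (M(U) = (U² + U²) + U = 2*U² + U = U + 2*U²)
62 + M(p(-4))*T = 62 + (4*(1 + 2*4))*(-18405/28658) = 62 + (4*(1 + 8))*(-18405/28658) = 62 + (4*9)*(-18405/28658) = 62 + 36*(-18405/28658) = 62 - 331290/14329 = 557108/14329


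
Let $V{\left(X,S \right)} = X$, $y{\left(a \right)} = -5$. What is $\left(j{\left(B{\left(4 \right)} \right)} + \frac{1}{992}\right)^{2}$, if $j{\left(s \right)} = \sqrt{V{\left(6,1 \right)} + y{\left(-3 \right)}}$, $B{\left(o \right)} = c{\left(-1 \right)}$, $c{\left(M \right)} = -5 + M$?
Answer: $\frac{986049}{984064} \approx 1.002$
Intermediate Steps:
$B{\left(o \right)} = -6$ ($B{\left(o \right)} = -5 - 1 = -6$)
$j{\left(s \right)} = 1$ ($j{\left(s \right)} = \sqrt{6 - 5} = \sqrt{1} = 1$)
$\left(j{\left(B{\left(4 \right)} \right)} + \frac{1}{992}\right)^{2} = \left(1 + \frac{1}{992}\right)^{2} = \left(\frac{993}{992}\right)^{2} = \frac{986049}{984064}$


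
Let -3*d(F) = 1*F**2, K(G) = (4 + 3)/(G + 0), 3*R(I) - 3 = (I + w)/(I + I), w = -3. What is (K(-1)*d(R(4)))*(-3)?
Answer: -4375/576 ≈ -7.5955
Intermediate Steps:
R(I) = 1 + (-3 + I)/(6*I) (R(I) = 1 + ((I - 3)/(I + I))/3 = 1 + ((-3 + I)/((2*I)))/3 = 1 + ((-3 + I)*(1/(2*I)))/3 = 1 + ((-3 + I)/(2*I))/3 = 1 + (-3 + I)/(6*I))
K(G) = 7/G
d(F) = -F**2/3
(K(-1)*d(R(4)))*(-3) = ((7/(-1))*(-(-3 + 7*4)**2/576/3))*(-3) = ((7*(-1))*(-(-3 + 28)**2/576/3))*(-3) = -(-7)*((1/6)*(1/4)*25)**2/3*(-3) = -(-7)*(25/24)**2/3*(-3) = -(-7)*625/(3*576)*(-3) = -7*(-625/1728)*(-3) = (4375/1728)*(-3) = -4375/576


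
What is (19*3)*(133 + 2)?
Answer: 7695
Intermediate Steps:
(19*3)*(133 + 2) = 57*135 = 7695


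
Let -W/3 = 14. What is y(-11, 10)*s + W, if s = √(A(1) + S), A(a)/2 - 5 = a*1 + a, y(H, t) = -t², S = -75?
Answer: -42 - 100*I*√61 ≈ -42.0 - 781.03*I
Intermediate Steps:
W = -42 (W = -3*14 = -42)
A(a) = 10 + 4*a (A(a) = 10 + 2*(a*1 + a) = 10 + 2*(a + a) = 10 + 2*(2*a) = 10 + 4*a)
s = I*√61 (s = √((10 + 4*1) - 75) = √((10 + 4) - 75) = √(14 - 75) = √(-61) = I*√61 ≈ 7.8102*I)
y(-11, 10)*s + W = (-1*10²)*(I*√61) - 42 = (-1*100)*(I*√61) - 42 = -100*I*√61 - 42 = -42 - 100*I*√61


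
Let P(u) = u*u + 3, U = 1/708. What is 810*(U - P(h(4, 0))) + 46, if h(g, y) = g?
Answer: -1810457/118 ≈ -15343.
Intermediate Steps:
U = 1/708 ≈ 0.0014124
P(u) = 3 + u² (P(u) = u² + 3 = 3 + u²)
810*(U - P(h(4, 0))) + 46 = 810*(1/708 - (3 + 4²)) + 46 = 810*(1/708 - (3 + 16)) + 46 = 810*(1/708 - 1*19) + 46 = 810*(1/708 - 19) + 46 = 810*(-13451/708) + 46 = -1815885/118 + 46 = -1810457/118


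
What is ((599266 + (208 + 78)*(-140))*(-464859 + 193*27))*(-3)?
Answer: 771141337344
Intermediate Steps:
((599266 + (208 + 78)*(-140))*(-464859 + 193*27))*(-3) = ((599266 + 286*(-140))*(-464859 + 5211))*(-3) = ((599266 - 40040)*(-459648))*(-3) = (559226*(-459648))*(-3) = -257047112448*(-3) = 771141337344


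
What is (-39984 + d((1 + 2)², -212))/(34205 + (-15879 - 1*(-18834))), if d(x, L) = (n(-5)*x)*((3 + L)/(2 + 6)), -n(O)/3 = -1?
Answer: -65103/59456 ≈ -1.0950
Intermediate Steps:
n(O) = 3 (n(O) = -3*(-1) = 3)
d(x, L) = 3*x*(3/8 + L/8) (d(x, L) = (3*x)*((3 + L)/(2 + 6)) = (3*x)*((3 + L)/8) = (3*x)*((3 + L)*(⅛)) = (3*x)*(3/8 + L/8) = 3*x*(3/8 + L/8))
(-39984 + d((1 + 2)², -212))/(34205 + (-15879 - 1*(-18834))) = (-39984 + 3*(1 + 2)²*(3 - 212)/8)/(34205 + (-15879 - 1*(-18834))) = (-39984 + (3/8)*3²*(-209))/(34205 + (-15879 + 18834)) = (-39984 + (3/8)*9*(-209))/(34205 + 2955) = (-39984 - 5643/8)/37160 = -325515/8*1/37160 = -65103/59456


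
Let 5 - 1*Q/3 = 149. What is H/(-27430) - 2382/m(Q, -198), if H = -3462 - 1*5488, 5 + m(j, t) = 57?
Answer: -249511/5486 ≈ -45.481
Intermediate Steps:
Q = -432 (Q = 15 - 3*149 = 15 - 447 = -432)
m(j, t) = 52 (m(j, t) = -5 + 57 = 52)
H = -8950 (H = -3462 - 5488 = -8950)
H/(-27430) - 2382/m(Q, -198) = -8950/(-27430) - 2382/52 = -8950*(-1/27430) - 2382*1/52 = 895/2743 - 1191/26 = -249511/5486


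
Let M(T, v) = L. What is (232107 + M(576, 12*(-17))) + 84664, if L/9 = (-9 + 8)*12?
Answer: 316663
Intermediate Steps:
L = -108 (L = 9*((-9 + 8)*12) = 9*(-1*12) = 9*(-12) = -108)
M(T, v) = -108
(232107 + M(576, 12*(-17))) + 84664 = (232107 - 108) + 84664 = 231999 + 84664 = 316663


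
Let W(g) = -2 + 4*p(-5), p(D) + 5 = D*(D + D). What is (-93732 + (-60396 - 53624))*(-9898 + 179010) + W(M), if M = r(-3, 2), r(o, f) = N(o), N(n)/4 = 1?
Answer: -35133356046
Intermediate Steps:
p(D) = -5 + 2*D**2 (p(D) = -5 + D*(D + D) = -5 + D*(2*D) = -5 + 2*D**2)
N(n) = 4 (N(n) = 4*1 = 4)
r(o, f) = 4
M = 4
W(g) = 178 (W(g) = -2 + 4*(-5 + 2*(-5)**2) = -2 + 4*(-5 + 2*25) = -2 + 4*(-5 + 50) = -2 + 4*45 = -2 + 180 = 178)
(-93732 + (-60396 - 53624))*(-9898 + 179010) + W(M) = (-93732 + (-60396 - 53624))*(-9898 + 179010) + 178 = (-93732 - 114020)*169112 + 178 = -207752*169112 + 178 = -35133356224 + 178 = -35133356046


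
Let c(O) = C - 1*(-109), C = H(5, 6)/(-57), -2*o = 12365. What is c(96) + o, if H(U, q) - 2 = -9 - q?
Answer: -692353/114 ≈ -6073.3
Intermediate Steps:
o = -12365/2 (o = -1/2*12365 = -12365/2 ≈ -6182.5)
H(U, q) = -7 - q (H(U, q) = 2 + (-9 - q) = -7 - q)
C = 13/57 (C = (-7 - 1*6)/(-57) = (-7 - 6)*(-1/57) = -13*(-1/57) = 13/57 ≈ 0.22807)
c(O) = 6226/57 (c(O) = 13/57 - 1*(-109) = 13/57 + 109 = 6226/57)
c(96) + o = 6226/57 - 12365/2 = -692353/114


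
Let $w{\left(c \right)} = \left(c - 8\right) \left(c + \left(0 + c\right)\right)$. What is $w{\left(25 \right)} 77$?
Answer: $65450$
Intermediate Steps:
$w{\left(c \right)} = 2 c \left(-8 + c\right)$ ($w{\left(c \right)} = \left(-8 + c\right) \left(c + c\right) = \left(-8 + c\right) 2 c = 2 c \left(-8 + c\right)$)
$w{\left(25 \right)} 77 = 2 \cdot 25 \left(-8 + 25\right) 77 = 2 \cdot 25 \cdot 17 \cdot 77 = 850 \cdot 77 = 65450$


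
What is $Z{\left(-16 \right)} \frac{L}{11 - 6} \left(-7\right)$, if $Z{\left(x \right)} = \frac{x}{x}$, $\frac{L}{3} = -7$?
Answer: $\frac{147}{5} \approx 29.4$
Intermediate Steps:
$L = -21$ ($L = 3 \left(-7\right) = -21$)
$Z{\left(x \right)} = 1$
$Z{\left(-16 \right)} \frac{L}{11 - 6} \left(-7\right) = 1 - \frac{21}{11 - 6} \left(-7\right) = 1 - \frac{21}{5} \left(-7\right) = 1 \left(-21\right) \frac{1}{5} \left(-7\right) = 1 \left(\left(- \frac{21}{5}\right) \left(-7\right)\right) = 1 \cdot \frac{147}{5} = \frac{147}{5}$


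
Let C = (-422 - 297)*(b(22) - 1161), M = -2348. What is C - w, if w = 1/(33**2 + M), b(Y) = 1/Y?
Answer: 23120249583/27698 ≈ 8.3473e+5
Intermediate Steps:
b(Y) = 1/Y
C = 18363979/22 (C = (-422 - 297)*(1/22 - 1161) = -719*(1/22 - 1161) = -719*(-25541/22) = 18363979/22 ≈ 8.3473e+5)
w = -1/1259 (w = 1/(33**2 - 2348) = 1/(1089 - 2348) = 1/(-1259) = -1/1259 ≈ -0.00079428)
C - w = 18363979/22 - 1*(-1/1259) = 18363979/22 + 1/1259 = 23120249583/27698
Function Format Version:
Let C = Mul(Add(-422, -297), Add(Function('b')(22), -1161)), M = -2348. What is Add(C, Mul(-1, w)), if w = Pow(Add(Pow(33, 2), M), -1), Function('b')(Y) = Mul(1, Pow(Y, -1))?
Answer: Rational(23120249583, 27698) ≈ 8.3473e+5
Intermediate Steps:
Function('b')(Y) = Pow(Y, -1)
C = Rational(18363979, 22) (C = Mul(Add(-422, -297), Add(Pow(22, -1), -1161)) = Mul(-719, Add(Rational(1, 22), -1161)) = Mul(-719, Rational(-25541, 22)) = Rational(18363979, 22) ≈ 8.3473e+5)
w = Rational(-1, 1259) (w = Pow(Add(Pow(33, 2), -2348), -1) = Pow(Add(1089, -2348), -1) = Pow(-1259, -1) = Rational(-1, 1259) ≈ -0.00079428)
Add(C, Mul(-1, w)) = Add(Rational(18363979, 22), Mul(-1, Rational(-1, 1259))) = Add(Rational(18363979, 22), Rational(1, 1259)) = Rational(23120249583, 27698)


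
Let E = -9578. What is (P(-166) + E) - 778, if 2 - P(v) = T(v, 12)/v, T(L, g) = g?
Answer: -859376/83 ≈ -10354.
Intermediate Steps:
P(v) = 2 - 12/v
(P(-166) + E) - 778 = ((2 - 12/(-166)) - 9578) - 778 = ((2 - 12*(-1/166)) - 9578) - 778 = ((2 + 6/83) - 9578) - 778 = (172/83 - 9578) - 778 = -794802/83 - 778 = -859376/83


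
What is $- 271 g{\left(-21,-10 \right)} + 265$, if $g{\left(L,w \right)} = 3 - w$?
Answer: $-3258$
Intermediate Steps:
$- 271 g{\left(-21,-10 \right)} + 265 = - 271 \left(3 - -10\right) + 265 = - 271 \left(3 + 10\right) + 265 = \left(-271\right) 13 + 265 = -3523 + 265 = -3258$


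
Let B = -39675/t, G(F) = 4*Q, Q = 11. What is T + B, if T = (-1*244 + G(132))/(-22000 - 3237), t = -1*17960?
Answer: 200973995/90651304 ≈ 2.2170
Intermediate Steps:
G(F) = 44 (G(F) = 4*11 = 44)
t = -17960
T = 200/25237 (T = (-1*244 + 44)/(-22000 - 3237) = (-244 + 44)/(-25237) = -200*(-1/25237) = 200/25237 ≈ 0.0079249)
B = 7935/3592 (B = -39675/(-17960) = -39675*(-1/17960) = 7935/3592 ≈ 2.2091)
T + B = 200/25237 + 7935/3592 = 200973995/90651304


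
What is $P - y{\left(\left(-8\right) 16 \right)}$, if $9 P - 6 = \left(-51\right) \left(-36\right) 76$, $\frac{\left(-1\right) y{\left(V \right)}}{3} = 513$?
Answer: $\frac{51131}{3} \approx 17044.0$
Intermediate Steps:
$y{\left(V \right)} = -1539$ ($y{\left(V \right)} = \left(-3\right) 513 = -1539$)
$P = \frac{46514}{3}$ ($P = \frac{2}{3} + \frac{\left(-51\right) \left(-36\right) 76}{9} = \frac{2}{3} + \frac{1836 \cdot 76}{9} = \frac{2}{3} + \frac{1}{9} \cdot 139536 = \frac{2}{3} + 15504 = \frac{46514}{3} \approx 15505.0$)
$P - y{\left(\left(-8\right) 16 \right)} = \frac{46514}{3} - -1539 = \frac{46514}{3} + 1539 = \frac{51131}{3}$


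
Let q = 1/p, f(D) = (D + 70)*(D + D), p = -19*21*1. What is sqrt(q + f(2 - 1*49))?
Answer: I*sqrt(344192961)/399 ≈ 46.497*I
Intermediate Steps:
p = -399 (p = -399*1 = -399)
f(D) = 2*D*(70 + D) (f(D) = (70 + D)*(2*D) = 2*D*(70 + D))
q = -1/399 (q = 1/(-399) = -1/399 ≈ -0.0025063)
sqrt(q + f(2 - 1*49)) = sqrt(-1/399 + 2*(2 - 1*49)*(70 + (2 - 1*49))) = sqrt(-1/399 + 2*(2 - 49)*(70 + (2 - 49))) = sqrt(-1/399 + 2*(-47)*(70 - 47)) = sqrt(-1/399 + 2*(-47)*23) = sqrt(-1/399 - 2162) = sqrt(-862639/399) = I*sqrt(344192961)/399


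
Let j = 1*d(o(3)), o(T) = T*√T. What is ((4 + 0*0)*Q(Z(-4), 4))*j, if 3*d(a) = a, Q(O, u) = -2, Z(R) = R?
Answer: -8*√3 ≈ -13.856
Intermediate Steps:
o(T) = T^(3/2)
d(a) = a/3
j = √3 (j = 1*(3^(3/2)/3) = 1*((3*√3)/3) = 1*√3 = √3 ≈ 1.7320)
((4 + 0*0)*Q(Z(-4), 4))*j = ((4 + 0*0)*(-2))*√3 = ((4 + 0)*(-2))*√3 = (4*(-2))*√3 = -8*√3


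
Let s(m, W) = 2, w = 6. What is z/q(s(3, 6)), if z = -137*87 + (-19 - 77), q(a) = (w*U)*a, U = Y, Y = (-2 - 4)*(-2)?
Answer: -1335/16 ≈ -83.438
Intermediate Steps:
Y = 12 (Y = -6*(-2) = 12)
U = 12
q(a) = 72*a (q(a) = (6*12)*a = 72*a)
z = -12015 (z = -11919 - 96 = -12015)
z/q(s(3, 6)) = -12015/(72*2) = -12015/144 = -12015*1/144 = -1335/16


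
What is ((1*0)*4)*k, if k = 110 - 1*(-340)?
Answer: 0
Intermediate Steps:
k = 450 (k = 110 + 340 = 450)
((1*0)*4)*k = ((1*0)*4)*450 = (0*4)*450 = 0*450 = 0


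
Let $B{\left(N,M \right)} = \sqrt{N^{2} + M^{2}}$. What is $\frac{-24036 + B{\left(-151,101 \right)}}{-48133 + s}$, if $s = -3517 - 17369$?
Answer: $\frac{24036}{69019} - \frac{\sqrt{33002}}{69019} \approx 0.34562$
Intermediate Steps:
$s = -20886$ ($s = -3517 - 17369 = -20886$)
$B{\left(N,M \right)} = \sqrt{M^{2} + N^{2}}$
$\frac{-24036 + B{\left(-151,101 \right)}}{-48133 + s} = \frac{-24036 + \sqrt{101^{2} + \left(-151\right)^{2}}}{-48133 - 20886} = \frac{-24036 + \sqrt{10201 + 22801}}{-69019} = \left(-24036 + \sqrt{33002}\right) \left(- \frac{1}{69019}\right) = \frac{24036}{69019} - \frac{\sqrt{33002}}{69019}$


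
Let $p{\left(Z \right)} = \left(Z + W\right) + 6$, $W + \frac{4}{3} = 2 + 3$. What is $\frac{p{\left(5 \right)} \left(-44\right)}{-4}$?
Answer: $\frac{484}{3} \approx 161.33$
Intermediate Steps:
$W = \frac{11}{3}$ ($W = - \frac{4}{3} + \left(2 + 3\right) = - \frac{4}{3} + 5 = \frac{11}{3} \approx 3.6667$)
$p{\left(Z \right)} = \frac{29}{3} + Z$ ($p{\left(Z \right)} = \left(Z + \frac{11}{3}\right) + 6 = \left(\frac{11}{3} + Z\right) + 6 = \frac{29}{3} + Z$)
$\frac{p{\left(5 \right)} \left(-44\right)}{-4} = \frac{\left(\frac{29}{3} + 5\right) \left(-44\right)}{-4} = \frac{44}{3} \left(-44\right) \left(- \frac{1}{4}\right) = \left(- \frac{1936}{3}\right) \left(- \frac{1}{4}\right) = \frac{484}{3}$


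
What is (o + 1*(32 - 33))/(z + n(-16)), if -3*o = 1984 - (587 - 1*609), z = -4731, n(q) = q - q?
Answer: 2009/14193 ≈ 0.14155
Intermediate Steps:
n(q) = 0
o = -2006/3 (o = -(1984 - (587 - 1*609))/3 = -(1984 - (587 - 609))/3 = -(1984 - 1*(-22))/3 = -(1984 + 22)/3 = -⅓*2006 = -2006/3 ≈ -668.67)
(o + 1*(32 - 33))/(z + n(-16)) = (-2006/3 + 1*(32 - 33))/(-4731 + 0) = (-2006/3 + 1*(-1))/(-4731) = (-2006/3 - 1)*(-1/4731) = -2009/3*(-1/4731) = 2009/14193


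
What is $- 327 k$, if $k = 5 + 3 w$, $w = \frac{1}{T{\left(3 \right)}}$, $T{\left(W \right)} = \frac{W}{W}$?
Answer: $-2616$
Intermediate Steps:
$T{\left(W \right)} = 1$
$w = 1$ ($w = 1^{-1} = 1$)
$k = 8$ ($k = 5 + 3 \cdot 1 = 5 + 3 = 8$)
$- 327 k = \left(-327\right) 8 = -2616$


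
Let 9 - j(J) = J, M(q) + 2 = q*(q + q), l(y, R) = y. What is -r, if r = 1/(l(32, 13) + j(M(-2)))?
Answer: -1/35 ≈ -0.028571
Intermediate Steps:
M(q) = -2 + 2*q² (M(q) = -2 + q*(q + q) = -2 + q*(2*q) = -2 + 2*q²)
j(J) = 9 - J
r = 1/35 (r = 1/(32 + (9 - (-2 + 2*(-2)²))) = 1/(32 + (9 - (-2 + 2*4))) = 1/(32 + (9 - (-2 + 8))) = 1/(32 + (9 - 1*6)) = 1/(32 + (9 - 6)) = 1/(32 + 3) = 1/35 ≈ 0.028571)
-r = -1*1/35 = -1/35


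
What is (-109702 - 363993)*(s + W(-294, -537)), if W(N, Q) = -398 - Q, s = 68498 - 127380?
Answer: 27826265385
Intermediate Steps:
s = -58882
(-109702 - 363993)*(s + W(-294, -537)) = (-109702 - 363993)*(-58882 + (-398 - 1*(-537))) = -473695*(-58882 + (-398 + 537)) = -473695*(-58882 + 139) = -473695*(-58743) = 27826265385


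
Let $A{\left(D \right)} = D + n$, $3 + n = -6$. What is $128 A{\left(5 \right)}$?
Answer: $-512$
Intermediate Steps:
$n = -9$ ($n = -3 - 6 = -9$)
$A{\left(D \right)} = -9 + D$ ($A{\left(D \right)} = D - 9 = -9 + D$)
$128 A{\left(5 \right)} = 128 \left(-9 + 5\right) = 128 \left(-4\right) = -512$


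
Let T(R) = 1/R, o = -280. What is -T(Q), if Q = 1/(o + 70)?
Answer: 210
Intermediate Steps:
Q = -1/210 (Q = 1/(-280 + 70) = 1/(-210) = -1/210 ≈ -0.0047619)
-T(Q) = -1/(-1/210) = -1*(-210) = 210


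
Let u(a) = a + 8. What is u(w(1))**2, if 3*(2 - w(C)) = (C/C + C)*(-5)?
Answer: 1600/9 ≈ 177.78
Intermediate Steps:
w(C) = 11/3 + 5*C/3 (w(C) = 2 - (C/C + C)*(-5)/3 = 2 - (1 + C)*(-5)/3 = 2 - (-5 - 5*C)/3 = 2 + (5/3 + 5*C/3) = 11/3 + 5*C/3)
u(a) = 8 + a
u(w(1))**2 = (8 + (11/3 + (5/3)*1))**2 = (8 + (11/3 + 5/3))**2 = (8 + 16/3)**2 = (40/3)**2 = 1600/9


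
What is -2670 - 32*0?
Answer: -2670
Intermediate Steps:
-2670 - 32*0 = -2670 - 1*0 = -2670 + 0 = -2670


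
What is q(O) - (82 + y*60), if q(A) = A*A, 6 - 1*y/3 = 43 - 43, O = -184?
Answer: 32694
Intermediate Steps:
y = 18 (y = 18 - 3*(43 - 43) = 18 - 3*0 = 18 + 0 = 18)
q(A) = A²
q(O) - (82 + y*60) = (-184)² - (82 + 18*60) = 33856 - (82 + 1080) = 33856 - 1*1162 = 33856 - 1162 = 32694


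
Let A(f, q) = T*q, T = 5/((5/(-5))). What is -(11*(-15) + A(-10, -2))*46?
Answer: 7130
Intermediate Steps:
T = -5 (T = 5/((5*(-⅕))) = 5/(-1) = 5*(-1) = -5)
A(f, q) = -5*q
-(11*(-15) + A(-10, -2))*46 = -(11*(-15) - 5*(-2))*46 = -(-165 + 10)*46 = -(-155)*46 = -1*(-7130) = 7130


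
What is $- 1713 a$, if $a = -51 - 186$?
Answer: $405981$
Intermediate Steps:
$a = -237$
$- 1713 a = \left(-1713\right) \left(-237\right) = 405981$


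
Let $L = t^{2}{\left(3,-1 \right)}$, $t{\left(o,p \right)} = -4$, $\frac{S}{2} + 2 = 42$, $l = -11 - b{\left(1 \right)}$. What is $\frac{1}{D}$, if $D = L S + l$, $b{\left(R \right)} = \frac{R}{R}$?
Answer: $\frac{1}{1268} \approx 0.00078864$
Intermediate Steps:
$b{\left(R \right)} = 1$
$l = -12$ ($l = -11 - 1 = -12$)
$S = 80$ ($S = -4 + 2 \cdot 42 = -4 + 84 = 80$)
$L = 16$ ($L = \left(-4\right)^{2} = 16$)
$D = 1268$ ($D = 16 \cdot 80 - 12 = 1280 - 12 = 1268$)
$\frac{1}{D} = \frac{1}{1268}$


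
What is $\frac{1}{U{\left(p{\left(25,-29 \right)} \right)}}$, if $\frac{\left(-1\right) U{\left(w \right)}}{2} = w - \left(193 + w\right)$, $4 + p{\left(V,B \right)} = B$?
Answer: $\frac{1}{386} \approx 0.0025907$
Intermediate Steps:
$p{\left(V,B \right)} = -4 + B$
$U{\left(w \right)} = 386$ ($U{\left(w \right)} = - 2 \left(w - \left(193 + w\right)\right) = \left(-2\right) \left(-193\right) = 386$)
$\frac{1}{U{\left(p{\left(25,-29 \right)} \right)}} = \frac{1}{386}$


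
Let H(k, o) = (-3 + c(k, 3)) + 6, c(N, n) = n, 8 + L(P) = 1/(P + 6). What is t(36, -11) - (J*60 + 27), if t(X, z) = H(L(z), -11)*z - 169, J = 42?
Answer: -2782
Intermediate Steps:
L(P) = -8 + 1/(6 + P) (L(P) = -8 + 1/(P + 6) = -8 + 1/(6 + P))
H(k, o) = 6 (H(k, o) = (-3 + 3) + 6 = 0 + 6 = 6)
t(X, z) = -169 + 6*z (t(X, z) = 6*z - 169 = -169 + 6*z)
t(36, -11) - (J*60 + 27) = (-169 + 6*(-11)) - (42*60 + 27) = (-169 - 66) - (2520 + 27) = -235 - 1*2547 = -235 - 2547 = -2782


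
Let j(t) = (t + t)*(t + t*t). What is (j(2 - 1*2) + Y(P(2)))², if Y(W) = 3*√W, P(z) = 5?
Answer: 45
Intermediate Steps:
j(t) = 2*t*(t + t²) (j(t) = (2*t)*(t + t²) = 2*t*(t + t²))
(j(2 - 1*2) + Y(P(2)))² = (2*(2 - 1*2)²*(1 + (2 - 1*2)) + 3*√5)² = (2*(2 - 2)²*(1 + (2 - 2)) + 3*√5)² = (2*0²*(1 + 0) + 3*√5)² = (2*0*1 + 3*√5)² = (0 + 3*√5)² = (3*√5)² = 45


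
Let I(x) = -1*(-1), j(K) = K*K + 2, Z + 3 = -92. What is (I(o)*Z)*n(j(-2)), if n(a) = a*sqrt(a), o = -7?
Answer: -570*sqrt(6) ≈ -1396.2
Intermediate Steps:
Z = -95 (Z = -3 - 92 = -95)
j(K) = 2 + K**2 (j(K) = K**2 + 2 = 2 + K**2)
n(a) = a**(3/2)
I(x) = 1
(I(o)*Z)*n(j(-2)) = (1*(-95))*(2 + (-2)**2)**(3/2) = -95*(2 + 4)**(3/2) = -570*sqrt(6)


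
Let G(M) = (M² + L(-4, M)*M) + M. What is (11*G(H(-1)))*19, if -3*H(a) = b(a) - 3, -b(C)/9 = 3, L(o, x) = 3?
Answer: 29260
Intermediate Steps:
b(C) = -27 (b(C) = -9*3 = -27)
H(a) = 10 (H(a) = -(-27 - 3)/3 = -⅓*(-30) = 10)
G(M) = M² + 4*M (G(M) = (M² + 3*M) + M = M² + 4*M)
(11*G(H(-1)))*19 = (11*(10*(4 + 10)))*19 = (11*(10*14))*19 = (11*140)*19 = 1540*19 = 29260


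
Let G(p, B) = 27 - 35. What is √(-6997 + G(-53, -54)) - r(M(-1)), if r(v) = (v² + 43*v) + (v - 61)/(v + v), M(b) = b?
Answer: 11 + I*√7005 ≈ 11.0 + 83.696*I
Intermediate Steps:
G(p, B) = -8
r(v) = v² + 43*v + (-61 + v)/(2*v) (r(v) = (v² + 43*v) + (-61 + v)/((2*v)) = (v² + 43*v) + (-61 + v)*(1/(2*v)) = (v² + 43*v) + (-61 + v)/(2*v) = v² + 43*v + (-61 + v)/(2*v))
√(-6997 + G(-53, -54)) - r(M(-1)) = √(-6997 - 8) - (½ + (-1)² + 43*(-1) - 61/2/(-1)) = √(-7005) - (½ + 1 - 43 - 61/2*(-1)) = I*√7005 - (½ + 1 - 43 + 61/2) = I*√7005 - 1*(-11) = I*√7005 + 11 = 11 + I*√7005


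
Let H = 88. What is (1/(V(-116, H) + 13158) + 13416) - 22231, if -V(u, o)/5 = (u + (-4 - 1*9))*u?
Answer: -543550531/61662 ≈ -8815.0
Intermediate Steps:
V(u, o) = -5*u*(-13 + u) (V(u, o) = -5*(u + (-4 - 1*9))*u = -5*(u + (-4 - 9))*u = -5*(u - 13)*u = -5*(-13 + u)*u = -5*u*(-13 + u))
(1/(V(-116, H) + 13158) + 13416) - 22231 = (1/(5*(-116)*(13 - 1*(-116)) + 13158) + 13416) - 22231 = (1/(5*(-116)*(13 + 116) + 13158) + 13416) - 22231 = (1/(5*(-116)*129 + 13158) + 13416) - 22231 = (1/(-74820 + 13158) + 13416) - 22231 = (1/(-61662) + 13416) - 22231 = (-1/61662 + 13416) - 22231 = 827257391/61662 - 22231 = -543550531/61662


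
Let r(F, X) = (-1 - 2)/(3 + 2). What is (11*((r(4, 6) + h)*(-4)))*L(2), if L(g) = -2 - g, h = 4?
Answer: 2992/5 ≈ 598.40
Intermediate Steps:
r(F, X) = -⅗ (r(F, X) = -3/5 = -3*⅕ = -⅗)
(11*((r(4, 6) + h)*(-4)))*L(2) = (11*((-⅗ + 4)*(-4)))*(-2 - 1*2) = (11*((17/5)*(-4)))*(-2 - 2) = (11*(-68/5))*(-4) = -748/5*(-4) = 2992/5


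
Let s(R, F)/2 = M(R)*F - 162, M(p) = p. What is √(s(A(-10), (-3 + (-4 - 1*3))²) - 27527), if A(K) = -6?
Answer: I*√29051 ≈ 170.44*I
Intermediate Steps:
s(R, F) = -324 + 2*F*R (s(R, F) = 2*(R*F - 162) = 2*(F*R - 162) = 2*(-162 + F*R) = -324 + 2*F*R)
√(s(A(-10), (-3 + (-4 - 1*3))²) - 27527) = √((-324 + 2*(-3 + (-4 - 1*3))²*(-6)) - 27527) = √((-324 + 2*(-3 + (-4 - 3))²*(-6)) - 27527) = √((-324 + 2*(-3 - 7)²*(-6)) - 27527) = √((-324 + 2*(-10)²*(-6)) - 27527) = √((-324 + 2*100*(-6)) - 27527) = √((-324 - 1200) - 27527) = √(-1524 - 27527) = √(-29051) = I*√29051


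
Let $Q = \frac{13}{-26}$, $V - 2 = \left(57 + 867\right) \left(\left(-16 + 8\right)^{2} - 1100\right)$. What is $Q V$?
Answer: $478631$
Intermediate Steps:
$V = -957262$ ($V = 2 + \left(57 + 867\right) \left(\left(-16 + 8\right)^{2} - 1100\right) = 2 + 924 \left(\left(-8\right)^{2} - 1100\right) = 2 + 924 \left(64 - 1100\right) = 2 + 924 \left(-1036\right) = 2 - 957264 = -957262$)
$Q = - \frac{1}{2}$ ($Q = 13 \left(- \frac{1}{26}\right) = - \frac{1}{2} \approx -0.5$)
$Q V = \left(- \frac{1}{2}\right) \left(-957262\right) = 478631$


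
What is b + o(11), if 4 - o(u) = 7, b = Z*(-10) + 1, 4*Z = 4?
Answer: -12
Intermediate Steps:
Z = 1 (Z = (1/4)*4 = 1)
b = -9 (b = 1*(-10) + 1 = -10 + 1 = -9)
o(u) = -3 (o(u) = 4 - 1*7 = 4 - 7 = -3)
b + o(11) = -9 - 3 = -12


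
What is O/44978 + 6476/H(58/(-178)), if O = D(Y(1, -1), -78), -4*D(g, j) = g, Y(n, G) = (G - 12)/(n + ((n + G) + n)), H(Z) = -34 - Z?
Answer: -207389560975/1078392528 ≈ -192.31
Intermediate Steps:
Y(n, G) = (-12 + G)/(G + 3*n) (Y(n, G) = (-12 + G)/(n + ((G + n) + n)) = (-12 + G)/(n + (G + 2*n)) = (-12 + G)/(G + 3*n))
D(g, j) = -g/4
O = 13/8 (O = -(-12 - 1)/(4*(-1 + 3*1)) = -(-13)/(4*(-1 + 3)) = -(-13)/(4*2) = -(-13)/8 = -1/4*(-13/2) = 13/8 ≈ 1.6250)
O/44978 + 6476/H(58/(-178)) = (13/8)/44978 + 6476/(-34 - 58/(-178)) = (13/8)*(1/44978) + 6476/(-34 - 58*(-1)/178) = 13/359824 + 6476/(-34 - 1*(-29/89)) = 13/359824 + 6476/(-34 + 29/89) = 13/359824 + 6476/(-2997/89) = 13/359824 + 6476*(-89/2997) = 13/359824 - 576364/2997 = -207389560975/1078392528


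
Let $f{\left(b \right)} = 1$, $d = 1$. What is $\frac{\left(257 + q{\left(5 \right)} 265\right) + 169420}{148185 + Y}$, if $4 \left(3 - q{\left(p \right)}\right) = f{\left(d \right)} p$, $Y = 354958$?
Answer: $\frac{680563}{2012572} \approx 0.33816$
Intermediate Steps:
$q{\left(p \right)} = 3 - \frac{p}{4}$ ($q{\left(p \right)} = 3 - \frac{1 p}{4} = 3 - \frac{p}{4}$)
$\frac{\left(257 + q{\left(5 \right)} 265\right) + 169420}{148185 + Y} = \frac{\left(257 + \left(3 - \frac{5}{4}\right) 265\right) + 169420}{148185 + 354958} = \frac{\left(257 + \left(3 - \frac{5}{4}\right) 265\right) + 169420}{503143} = \left(\left(257 + \frac{7}{4} \cdot 265\right) + 169420\right) \frac{1}{503143} = \left(\left(257 + \frac{1855}{4}\right) + 169420\right) \frac{1}{503143} = \left(\frac{2883}{4} + 169420\right) \frac{1}{503143} = \frac{680563}{4} \cdot \frac{1}{503143} = \frac{680563}{2012572}$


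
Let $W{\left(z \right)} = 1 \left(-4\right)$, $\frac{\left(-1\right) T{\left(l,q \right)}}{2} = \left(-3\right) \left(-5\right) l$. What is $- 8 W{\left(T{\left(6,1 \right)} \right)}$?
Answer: $32$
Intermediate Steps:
$T{\left(l,q \right)} = - 30 l$ ($T{\left(l,q \right)} = - 2 \left(-3\right) \left(-5\right) l = - 2 \cdot 15 l = - 30 l$)
$W{\left(z \right)} = -4$
$- 8 W{\left(T{\left(6,1 \right)} \right)} = \left(-8\right) \left(-4\right) = 32$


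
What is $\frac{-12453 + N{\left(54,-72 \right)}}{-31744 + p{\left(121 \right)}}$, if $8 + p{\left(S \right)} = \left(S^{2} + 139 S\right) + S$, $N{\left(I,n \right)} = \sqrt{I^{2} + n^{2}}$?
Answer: $\frac{4121}{57} \approx 72.298$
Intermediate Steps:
$p{\left(S \right)} = -8 + S^{2} + 140 S$ ($p{\left(S \right)} = -8 + \left(\left(S^{2} + 139 S\right) + S\right) = -8 + \left(S^{2} + 140 S\right) = -8 + S^{2} + 140 S$)
$\frac{-12453 + N{\left(54,-72 \right)}}{-31744 + p{\left(121 \right)}} = \frac{-12453 + \sqrt{54^{2} + \left(-72\right)^{2}}}{-31744 + \left(-8 + 121^{2} + 140 \cdot 121\right)} = \frac{-12453 + \sqrt{2916 + 5184}}{-31744 + \left(-8 + 14641 + 16940\right)} = \frac{-12453 + \sqrt{8100}}{-31744 + 31573} = \frac{-12453 + 90}{-171} = \left(-12363\right) \left(- \frac{1}{171}\right) = \frac{4121}{57}$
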